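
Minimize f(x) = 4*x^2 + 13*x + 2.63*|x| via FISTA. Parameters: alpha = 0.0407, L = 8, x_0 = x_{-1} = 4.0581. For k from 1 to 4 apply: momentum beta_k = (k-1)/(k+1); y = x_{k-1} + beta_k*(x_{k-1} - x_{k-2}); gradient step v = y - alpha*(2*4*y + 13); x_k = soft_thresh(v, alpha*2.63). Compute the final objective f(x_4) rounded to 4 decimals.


FISTA on f(x) = 4*x^2 + 13*x + 2.63*|x|
L = 8, alpha = 0.0407
Iteration 1: beta = 0.0, y = 4.0581 + 0.0*(4.0581 - 4.0581) = 4.0581
  grad(y) = 45.4648, v = y - alpha*grad = 2.2077
  prox(v) = soft_thresh(2.2077, 0.107) = 2.1006
Iteration 2: beta = 0.3333, y = 2.1006 + 0.3333*(2.1006 - 4.0581) = 1.4482
  grad(y) = 24.5852, v = y - alpha*grad = 0.4475
  prox(v) = soft_thresh(0.4475, 0.107) = 0.3405
Iteration 3: beta = 0.5, y = 0.3405 + 0.5*(0.3405 - 2.1006) = -0.5396
  grad(y) = 8.6834, v = y - alpha*grad = -0.893
  prox(v) = soft_thresh(-0.893, 0.107) = -0.786
Iteration 4: beta = 0.6, y = -0.786 + 0.6*(-0.786 - 0.3405) = -1.4618
  grad(y) = 1.3055, v = y - alpha*grad = -1.5149
  prox(v) = soft_thresh(-1.5149, 0.107) = -1.4079
f(x_4) = 4*(-1.4079)^2 + 13*(-1.4079) + 2.63*|-1.4079| = -6.6712


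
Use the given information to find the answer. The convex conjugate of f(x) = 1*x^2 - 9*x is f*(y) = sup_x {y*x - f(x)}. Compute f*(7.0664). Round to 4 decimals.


f*(y) = sup_x {y*x - a*x^2 - b*x} = sup_x {(y-b)*x - a*x^2}
FOC: (y - b) - 2a*x = 0 => x* = (y - b)/(2a)
x* = (7.0664 + 9)/(2*1) = 8.0332
f*(7.0664) = (y-b)^2/(4a) = (7.0664 + 9)^2/(4*1)
= 258.1292/4 = 64.5323


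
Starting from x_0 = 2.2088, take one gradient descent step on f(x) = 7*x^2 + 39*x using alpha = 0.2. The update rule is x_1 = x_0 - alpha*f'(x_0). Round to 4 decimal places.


We compute the gradient at x_0 and apply the update.
f'(x) = 14*x + 39
f'(2.2088) = 14*2.2088 + 39 = 69.9232
x_1 = 2.2088 - 0.2*69.9232 = -11.7758


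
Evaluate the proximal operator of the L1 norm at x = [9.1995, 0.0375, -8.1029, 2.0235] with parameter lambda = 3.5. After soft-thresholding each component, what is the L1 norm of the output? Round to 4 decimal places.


Soft-thresholding with lambda = 3.5:
prox(9.1995) = sign(9.1995)*max(|9.1995| - 3.5, 0) = 5.6995
prox(0.0375) = sign(0.0375)*max(|0.0375| - 3.5, 0) = 0.0
prox(-8.1029) = sign(-8.1029)*max(|-8.1029| - 3.5, 0) = -4.6029
prox(2.0235) = sign(2.0235)*max(|2.0235| - 3.5, 0) = 0.0
prox(x) = [5.6995, 0.0, -4.6029, 0.0]
||prox(x)||_1 = 5.6995 + 0.0 + 4.6029 + 0.0 = 10.3024


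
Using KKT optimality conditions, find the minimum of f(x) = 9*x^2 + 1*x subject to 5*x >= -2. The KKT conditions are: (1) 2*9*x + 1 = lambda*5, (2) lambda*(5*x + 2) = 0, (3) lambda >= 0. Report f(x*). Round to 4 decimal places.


Step 1: Try lambda = 0 (constraint inactive).
Stationarity: 2*9*x + 1 = 0
x* = -1/(2*9) = -1/18 = -0.0556 (rounded; the exact value -1/18 is used below)
Check constraint: 5*-0.0556 = -0.278 >= -2 -- satisfied.
Step 2: Compute optimal value.
f(x*) = 9*(-1/18)^2 + 1*(-1/18) = -0.0278


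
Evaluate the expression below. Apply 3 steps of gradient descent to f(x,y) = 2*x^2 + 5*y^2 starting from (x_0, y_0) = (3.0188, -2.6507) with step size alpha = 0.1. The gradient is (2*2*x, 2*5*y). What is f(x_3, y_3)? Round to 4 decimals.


Gradient descent on f(x,y) = 2*x^2 + 5*y^2.
Starting point: (3.0188, -2.6507), alpha = 0.1
Step 1: grad_x = 2*2*3.0188 = 12.0752, grad_y = 2*5*-2.6507 = -26.507
  x_1 = 3.0188 - 0.1*12.0752 = 1.8113
  y_1 = -2.6507 - 0.1*-26.507 = 0.0
Step 2: grad_x = 2*2*1.8113 = 7.2451, grad_y = 2*5*0.0 = 0.0
  x_2 = 1.8113 - 0.1*7.2451 = 1.0868
  y_2 = 0.0 - 0.1*0.0 = 0.0
Step 3: grad_x = 2*2*1.0868 = 4.3471, grad_y = 2*5*0.0 = 0.0
  x_3 = 1.0868 - 0.1*4.3471 = 0.6521
  y_3 = 0.0 - 0.1*0.0 = 0.0
f(0.6521, 0.0) = 2*0.6521^2 + 5*0.0^2 = 0.8504


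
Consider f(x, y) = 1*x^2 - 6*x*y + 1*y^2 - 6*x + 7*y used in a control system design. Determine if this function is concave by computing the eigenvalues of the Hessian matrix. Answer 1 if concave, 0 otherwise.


The Hessian of f(x,y) = 1*x^2 - 6*x*y + 1*y^2 - 6*x + 7*y is:
H = [[2, -6], [-6, 2]]
Trace = 2 + 2 = 4
Determinant = 2*2 - (-6)^2 = -32
Discriminant = (4)^2 - 4*-32 = 144.0
Eigenvalues: lambda_1 = -4.0, lambda_2 = 8.0
The function is not concave.

0


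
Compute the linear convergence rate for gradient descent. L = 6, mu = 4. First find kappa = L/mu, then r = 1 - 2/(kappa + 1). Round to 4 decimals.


Step 1: Compute the condition number.
kappa = L/mu = 6/4 = 1.5
Step 2: Compute the convergence rate.
r = 1 - 2/(kappa + 1) = 1 - 2*mu/(L + mu) = (L - mu)/(L + mu) = 2/10 = 0.2


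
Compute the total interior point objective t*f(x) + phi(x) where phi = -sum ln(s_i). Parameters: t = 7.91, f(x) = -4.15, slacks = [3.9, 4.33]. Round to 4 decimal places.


Step 1: Compute log-barrier.
ln values: [1.361, 1.4656]
phi = -(1.361 + 1.4656) = -2.8265
Step 2: Compute augmented objective.
t*f(x) = 7.91*-4.15 = -32.8265
Total = -32.8265 - 2.8265 = -35.653


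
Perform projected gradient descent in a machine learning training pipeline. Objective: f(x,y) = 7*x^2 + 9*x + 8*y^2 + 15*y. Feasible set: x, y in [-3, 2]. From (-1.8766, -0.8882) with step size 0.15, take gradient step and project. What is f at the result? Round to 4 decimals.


Step 1: Compute gradient at (-1.8766, -0.8882).
grad_x = 2*7*-1.8766 + 9 = -17.2724
grad_y = 2*8*-0.8882 + 15 = 0.7888
Step 2: Gradient step.
x_raw = -1.8766 - 0.15*-17.2724 = 0.7143
y_raw = -0.8882 - 0.15*0.7888 = -1.0065
Step 3: Project onto [-3, 2].
x_proj = clip(0.7143) = 0.7143
y_proj = clip(-1.0065) = -1.0065
Step 4: Evaluate f.
f(0.7143, -1.0065) = 3.0064


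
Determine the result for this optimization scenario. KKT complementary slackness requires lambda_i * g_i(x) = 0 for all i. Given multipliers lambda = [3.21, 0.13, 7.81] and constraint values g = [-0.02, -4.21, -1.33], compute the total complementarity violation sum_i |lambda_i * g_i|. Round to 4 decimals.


KKT complementary slackness check:
lambda_1 * g_1 = 3.21 * -0.02 = -0.0642
lambda_2 * g_2 = 0.13 * -4.21 = -0.5473
lambda_3 * g_3 = 7.81 * -1.33 = -10.3873
Total violation = 0.0642 + 0.5473 + 10.3873 = 10.9988


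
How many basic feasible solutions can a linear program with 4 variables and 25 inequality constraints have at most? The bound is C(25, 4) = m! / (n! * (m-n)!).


Each vertex corresponds to some choice of n active constraints out of m, so the number of vertices is at most C(m, n) = m! / (n!(m-n)!).
m = 25, n = 4
Numerator: 25 * 24 * 23 * 22
Denominator: 4! = 24
C(25, 4) = 12650


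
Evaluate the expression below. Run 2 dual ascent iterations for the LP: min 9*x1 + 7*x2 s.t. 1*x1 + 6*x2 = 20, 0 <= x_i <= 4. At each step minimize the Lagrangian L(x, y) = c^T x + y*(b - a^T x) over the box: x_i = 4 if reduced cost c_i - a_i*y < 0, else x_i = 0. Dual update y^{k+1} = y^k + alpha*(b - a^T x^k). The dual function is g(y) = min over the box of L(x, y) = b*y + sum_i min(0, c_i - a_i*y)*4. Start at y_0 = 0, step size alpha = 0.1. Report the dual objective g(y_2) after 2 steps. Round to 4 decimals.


Dual ascent for LP: min 9*x1 + 7*x2, 1*x1 + 6*x2 = 20, 0 <= x_i <= 4
Step 1: y^k = 0.0, reduced costs: (9.0, 7.0)
  x^k = (0.0, 0.0), subgradient = b - a^T x = 20.0
  y^{k+1} = 0.0 + 0.1*20.0 = 2.0
Step 2: y^k = 2.0, reduced costs: (7.0, -5.0)
  x^k = (0.0, 4.0), subgradient = b - a^T x = -4.0
  y^{k+1} = 2.0 + 0.1*-4.0 = 1.6
Dual objective at y_2 = 1.6: reduced costs (7.4, -2.6), box minimizer x = (0.0, 4.0)
g(y_2) = b*y + (c1 - a1*y)*x1 + (c2 - a2*y)*x2 = 20*1.6 + 7.4*0.0 + (-2.6)*4.0 = 32.0 + 0.0 - 10.4 = 21.6


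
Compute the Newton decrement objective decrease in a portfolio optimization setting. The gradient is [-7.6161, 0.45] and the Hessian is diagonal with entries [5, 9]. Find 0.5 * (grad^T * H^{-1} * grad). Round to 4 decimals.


Step 1: H is diagonal, so H^(-1) * g = [-1.5232, 0.05].
Step 2: g^T H^(-1) g = sum_i g_i^2 / H_ii
  = (-7.6161)^2/5 + (0.45)^2/9
  = 11.601 + 0.0225 = 11.6235
Step 3: Objective decrease = 0.5 * g^T H^(-1) g = 5.8117


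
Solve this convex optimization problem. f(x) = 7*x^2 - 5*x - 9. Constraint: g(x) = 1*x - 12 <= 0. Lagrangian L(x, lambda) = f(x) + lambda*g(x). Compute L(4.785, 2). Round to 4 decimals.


Step 1: Evaluate f(x).
f(4.785) = 7*4.785^2 - 5*4.785 - 9 = 127.3486
Step 2: Evaluate g(x).
g(4.785) = 1*4.785 - 12 = -7.215
Step 3: Compute Lagrangian.
L = 127.3486 + 2*-7.215 = 112.9186


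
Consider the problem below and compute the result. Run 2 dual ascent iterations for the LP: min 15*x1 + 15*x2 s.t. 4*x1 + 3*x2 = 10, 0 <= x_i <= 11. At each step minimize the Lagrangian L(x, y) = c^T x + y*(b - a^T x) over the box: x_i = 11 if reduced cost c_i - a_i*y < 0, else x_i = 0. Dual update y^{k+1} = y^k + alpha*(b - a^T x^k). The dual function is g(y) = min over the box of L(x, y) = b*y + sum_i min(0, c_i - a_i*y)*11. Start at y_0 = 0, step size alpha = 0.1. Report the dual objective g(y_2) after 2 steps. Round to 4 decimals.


Dual ascent for LP: min 15*x1 + 15*x2, 4*x1 + 3*x2 = 10, 0 <= x_i <= 11
Step 1: y^k = 0.0, reduced costs: (15.0, 15.0)
  x^k = (0.0, 0.0), subgradient = b - a^T x = 10.0
  y^{k+1} = 0.0 + 0.1*10.0 = 1.0
Step 2: y^k = 1.0, reduced costs: (11.0, 12.0)
  x^k = (0.0, 0.0), subgradient = b - a^T x = 10.0
  y^{k+1} = 1.0 + 0.1*10.0 = 2.0
Dual objective at y_2 = 2.0: reduced costs (7.0, 9.0), box minimizer x = (0.0, 0.0)
g(y_2) = b*y + (c1 - a1*y)*x1 + (c2 - a2*y)*x2 = 10*2.0 + 7.0*0.0 + 9.0*0.0 = 20.0 + 0.0 + 0.0 = 20.0


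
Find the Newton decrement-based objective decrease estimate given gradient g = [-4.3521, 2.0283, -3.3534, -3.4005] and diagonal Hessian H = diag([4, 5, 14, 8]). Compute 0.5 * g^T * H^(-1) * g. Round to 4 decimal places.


Step 1: H is diagonal, so H^(-1) * g = [-1.088, 0.4057, -0.2395, -0.4251].
Step 2: g^T H^(-1) g = sum_i g_i^2 / H_ii
  = (-4.3521)^2/4 + (2.0283)^2/5 + (-3.3534)^2/14 + (-3.4005)^2/8
  = 4.7352 + 0.8228 + 0.8032 + 1.4454 = 7.8067
Step 3: Objective decrease = 0.5 * g^T H^(-1) g = 3.9033


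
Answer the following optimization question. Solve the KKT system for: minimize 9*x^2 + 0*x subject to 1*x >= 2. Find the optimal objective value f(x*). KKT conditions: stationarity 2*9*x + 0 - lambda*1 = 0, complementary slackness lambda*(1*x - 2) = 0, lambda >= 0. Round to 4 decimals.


Step 1: Try lambda = 0 (constraint inactive).
x_unc = 0/(2*9) = 0.0
Check: 1*0.0 = 0.0 < 2 -- violated!
Step 2: Constraint must be active: 1*x = 2
x* = 2/1 = 2.0
lambda = (2*9*2.0 + 0)/1 = 36.0
Step 3: Compute optimal value.
f(x*) = 9*2.0^2 + 0*2.0 = 36.0


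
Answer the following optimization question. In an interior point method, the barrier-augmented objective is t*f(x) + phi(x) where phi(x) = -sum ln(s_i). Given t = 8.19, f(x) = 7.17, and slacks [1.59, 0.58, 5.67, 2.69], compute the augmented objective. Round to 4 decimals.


Step 1: Compute log-barrier.
ln values: [0.4637, -0.5447, 1.7352, 0.9895]
phi = -(0.4637 - 0.5447 + 1.7352 + 0.9895) = -2.6437
Step 2: Compute augmented objective.
t*f(x) = 8.19*7.17 = 58.7223
Total = 58.7223 - 2.6437 = 56.0786


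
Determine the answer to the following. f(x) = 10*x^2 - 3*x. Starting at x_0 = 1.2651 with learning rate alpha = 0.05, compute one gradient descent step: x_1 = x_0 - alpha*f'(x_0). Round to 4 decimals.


We compute the gradient at x_0 and apply the update.
f'(x) = 20*x - 3
f'(1.2651) = 20*1.2651 - 3 = 22.302
x_1 = 1.2651 - 0.05*22.302 = 0.15


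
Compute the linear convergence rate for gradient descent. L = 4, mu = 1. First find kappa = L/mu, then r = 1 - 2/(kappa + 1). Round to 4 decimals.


Step 1: Compute the condition number.
kappa = L/mu = 4/1 = 4.0
Step 2: Compute the convergence rate.
r = 1 - 2/(kappa + 1) = 1 - 2*mu/(L + mu) = (L - mu)/(L + mu) = 3/5 = 0.6


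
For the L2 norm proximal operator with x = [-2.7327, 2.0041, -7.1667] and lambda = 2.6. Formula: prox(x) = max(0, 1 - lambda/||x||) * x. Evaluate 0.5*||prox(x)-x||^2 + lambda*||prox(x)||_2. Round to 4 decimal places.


Step 1: Compute ||x||.
||x|| = 7.9275
Step 2: Compute scaling factor.
scale = max(0, 1 - 2.6/7.9275) = 0.672
Step 3: prox(x) = [-1.8365, 1.3468, -4.8162]
||prox(x)|| = 5.3275
Step 4: Proximal objective.
0.5*||prox-x||^2 = 3.38
lambda*||prox|| = 13.8515
Total = 17.2316


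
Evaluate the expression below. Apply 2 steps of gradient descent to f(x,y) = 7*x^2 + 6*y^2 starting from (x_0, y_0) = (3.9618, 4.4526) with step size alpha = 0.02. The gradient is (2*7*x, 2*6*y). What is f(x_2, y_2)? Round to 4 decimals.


Gradient descent on f(x,y) = 7*x^2 + 6*y^2.
Starting point: (3.9618, 4.4526), alpha = 0.02
Step 1: grad_x = 2*7*3.9618 = 55.4652, grad_y = 2*6*4.4526 = 53.4312
  x_1 = 3.9618 - 0.02*55.4652 = 2.8525
  y_1 = 4.4526 - 0.02*53.4312 = 3.384
Step 2: grad_x = 2*7*2.8525 = 39.9349, grad_y = 2*6*3.384 = 40.6077
  x_2 = 2.8525 - 0.02*39.9349 = 2.0538
  y_2 = 3.384 - 0.02*40.6077 = 2.5718
f(2.0538, 2.5718) = 7*2.0538^2 + 6*2.5718^2 = 69.2122


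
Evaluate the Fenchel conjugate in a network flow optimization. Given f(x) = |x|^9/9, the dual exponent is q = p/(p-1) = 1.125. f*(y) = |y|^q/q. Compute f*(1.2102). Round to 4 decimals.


The conjugate exponent q satisfies 1/p + 1/q = 1.
p = 9, so q = 9/(9 - 1) = 1.125
|y|^q = 1.2102^1.125 = 1.2394
f*(1.2102) = 1.2394 / 1.125 = 1.1017


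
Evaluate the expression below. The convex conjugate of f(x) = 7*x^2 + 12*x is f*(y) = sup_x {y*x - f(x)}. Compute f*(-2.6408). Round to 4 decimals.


f*(y) = sup_x {y*x - a*x^2 - b*x} = sup_x {(y-b)*x - a*x^2}
FOC: (y - b) - 2a*x = 0 => x* = (y - b)/(2a)
x* = (-2.6408 - 12)/(2*7) = -1.0458
f*(-2.6408) = (y-b)^2/(4a) = (-2.6408 - 12)^2/(4*7)
= 214.353/28 = 7.6555


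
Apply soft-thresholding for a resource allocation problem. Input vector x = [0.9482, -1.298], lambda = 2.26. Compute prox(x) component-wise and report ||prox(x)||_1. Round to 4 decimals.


Soft-thresholding with lambda = 2.26:
prox(0.9482) = sign(0.9482)*max(|0.9482| - 2.26, 0) = 0.0
prox(-1.298) = sign(-1.298)*max(|-1.298| - 2.26, 0) = 0.0
prox(x) = [0.0, 0.0]
||prox(x)||_1 = 0.0 + 0.0 = 0.0


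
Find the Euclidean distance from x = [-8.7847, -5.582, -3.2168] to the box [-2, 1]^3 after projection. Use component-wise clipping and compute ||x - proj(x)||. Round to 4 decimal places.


Project each component onto [-2, 1].
clip(-8.7847) = -2.0, clip(-5.582) = -2.0, clip(-3.2168) = -2.0
Projection = [-2.0, -2.0, -2.0]
Squared diffs: [46.0322, 12.8307, 1.4806]
Distance = sqrt(60.3435) = 7.7681


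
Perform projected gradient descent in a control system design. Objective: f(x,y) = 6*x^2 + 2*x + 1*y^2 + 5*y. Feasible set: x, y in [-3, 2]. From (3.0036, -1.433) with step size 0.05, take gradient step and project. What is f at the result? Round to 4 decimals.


Step 1: Compute gradient at (3.0036, -1.433).
grad_x = 2*6*3.0036 + 2 = 38.0432
grad_y = 2*1*-1.433 + 5 = 2.134
Step 2: Gradient step.
x_raw = 3.0036 - 0.05*38.0432 = 1.1014
y_raw = -1.433 - 0.05*2.134 = -1.5397
Step 3: Project onto [-3, 2].
x_proj = clip(1.1014) = 1.1014
y_proj = clip(-1.5397) = -1.5397
Step 4: Evaluate f.
f(1.1014, -1.5397) = 4.1541


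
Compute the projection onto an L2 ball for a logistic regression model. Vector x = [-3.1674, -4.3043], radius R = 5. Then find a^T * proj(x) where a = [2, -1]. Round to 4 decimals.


Step 1: Compute ||x|| (intermediates to 6 decimals).
||x|| = sqrt((-3.1674)^2 + (-4.3043)^2) = 5.344102
Step 2: Project.
Since ||x|| > R, scale = R/||x|| = 5/5.344102 = 0.935611, proj(x) = scale * x
proj(x) = [-2.963454, -4.02715]
Step 3: Dot product.
a^T * proj(x) = 2*(-2.963454) - 1*(-4.02715) = -1.8998


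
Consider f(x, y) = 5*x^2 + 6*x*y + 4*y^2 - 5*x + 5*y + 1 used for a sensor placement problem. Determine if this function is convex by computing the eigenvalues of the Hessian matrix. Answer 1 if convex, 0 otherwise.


The Hessian of f(x,y) = 5*x^2 + 6*x*y + 4*y^2 - 5*x + 5*y + 1 is:
H = [[10, 6], [6, 8]]
Trace = 10 + 8 = 18
Determinant = 10*8 - (6)^2 = 44
Discriminant = (18)^2 - 4*44 = 148.0
Eigenvalues: lambda_1 = 2.9172, lambda_2 = 15.0828
The function is convex.

1


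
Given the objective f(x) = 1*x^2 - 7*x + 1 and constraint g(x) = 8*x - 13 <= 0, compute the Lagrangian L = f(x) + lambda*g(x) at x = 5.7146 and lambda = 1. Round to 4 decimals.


Step 1: Evaluate f(x).
f(5.7146) = 1*5.7146^2 - 7*5.7146 + 1 = -6.3455
Step 2: Evaluate g(x).
g(5.7146) = 8*5.7146 - 13 = 32.7168
Step 3: Compute Lagrangian.
L = -6.3455 + 1*32.7168 = 26.3713


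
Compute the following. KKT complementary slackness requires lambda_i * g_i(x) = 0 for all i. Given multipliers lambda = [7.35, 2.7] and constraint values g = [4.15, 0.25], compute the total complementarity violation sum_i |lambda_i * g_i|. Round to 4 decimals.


KKT complementary slackness check:
lambda_1 * g_1 = 7.35 * 4.15 = 30.5025
lambda_2 * g_2 = 2.7 * 0.25 = 0.675
Total violation = 30.5025 + 0.675 = 31.1775


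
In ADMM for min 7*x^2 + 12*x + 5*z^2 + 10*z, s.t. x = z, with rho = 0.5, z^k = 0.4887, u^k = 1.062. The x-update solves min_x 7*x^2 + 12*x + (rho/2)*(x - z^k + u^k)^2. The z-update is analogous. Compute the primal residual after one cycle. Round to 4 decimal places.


ADMM iteration with rho = 0.5, z^k = 0.4887, u^k = 1.062
Step 1: x-update.
Minimize 7*x^2 + 12*x + (0.5/2)*(x - 0.4887 + 1.062)^2
FOC: (2*7 + 0.5)*x = -12 + 0.5*(0.4887 - 1.062)
x^{k+1} = -0.8474
Step 2: z-update.
Minimize 5*z^2 + 10*z + (0.5/2)*(-0.8474 - z + 1.062)^2
FOC: (2*5 + 0.5)*z = -10 + 0.5*(-0.8474 + 1.062)
z^{k+1} = -0.9422
Step 3: u-update.
u^{k+1} = 1.062 - 0.8474 + 0.9422 = 1.1568
Step 4: Primal residual = |-0.8474 + 0.9422| = 0.0948


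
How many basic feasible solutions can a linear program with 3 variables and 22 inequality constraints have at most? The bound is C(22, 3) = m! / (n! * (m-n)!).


Each vertex corresponds to some choice of n active constraints out of m, so the number of vertices is at most C(m, n) = m! / (n!(m-n)!).
m = 22, n = 3
Numerator: 22 * 21 * 20
Denominator: 3! = 6
C(22, 3) = 1540


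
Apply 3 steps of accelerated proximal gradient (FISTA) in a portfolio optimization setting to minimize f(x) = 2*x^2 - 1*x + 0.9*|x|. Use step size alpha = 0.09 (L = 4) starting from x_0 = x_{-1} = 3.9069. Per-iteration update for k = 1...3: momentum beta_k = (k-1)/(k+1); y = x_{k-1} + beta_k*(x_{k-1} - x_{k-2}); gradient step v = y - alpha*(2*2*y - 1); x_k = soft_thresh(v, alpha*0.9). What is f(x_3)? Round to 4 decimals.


FISTA on f(x) = 2*x^2 - 1*x + 0.9*|x|
L = 4, alpha = 0.09
Iteration 1: beta = 0.0, y = 3.9069 + 0.0*(3.9069 - 3.9069) = 3.9069
  grad(y) = 14.6276, v = y - alpha*grad = 2.5904
  prox(v) = soft_thresh(2.5904, 0.081) = 2.5094
Iteration 2: beta = 0.3333, y = 2.5094 + 0.3333*(2.5094 - 3.9069) = 2.0436
  grad(y) = 7.1744, v = y - alpha*grad = 1.3979
  prox(v) = soft_thresh(1.3979, 0.081) = 1.3169
Iteration 3: beta = 0.5, y = 1.3169 + 0.5*(1.3169 - 2.5094) = 0.7206
  grad(y) = 1.8825, v = y - alpha*grad = 0.5512
  prox(v) = soft_thresh(0.5512, 0.081) = 0.4702
f(x_3) = 2*0.4702^2 - 1*0.4702 + 0.9*|0.4702| = 0.3952


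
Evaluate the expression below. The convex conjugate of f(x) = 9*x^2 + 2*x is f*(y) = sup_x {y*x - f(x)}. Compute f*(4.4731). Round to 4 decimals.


f*(y) = sup_x {y*x - a*x^2 - b*x} = sup_x {(y-b)*x - a*x^2}
FOC: (y - b) - 2a*x = 0 => x* = (y - b)/(2a)
x* = (4.4731 - 2)/(2*9) = 0.1374
f*(4.4731) = (y-b)^2/(4a) = (4.4731 - 2)^2/(4*9)
= 6.1162/36 = 0.1699


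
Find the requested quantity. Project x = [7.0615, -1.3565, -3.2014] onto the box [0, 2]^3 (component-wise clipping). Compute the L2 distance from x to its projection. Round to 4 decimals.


Project each component onto [0, 2].
clip(7.0615) = 2.0, clip(-1.3565) = 0.0, clip(-3.2014) = 0.0
Projection = [2.0, 0.0, 0.0]
Squared diffs: [25.6188, 1.8401, 10.249]
Distance = sqrt(37.7079) = 6.1407


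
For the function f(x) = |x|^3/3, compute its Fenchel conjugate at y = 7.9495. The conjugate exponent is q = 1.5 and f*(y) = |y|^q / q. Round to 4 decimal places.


The conjugate exponent q satisfies 1/p + 1/q = 1.
p = 3, so q = 3/(3 - 1) = 1.5
|y|^q = 7.9495^1.5 = 22.4135
f*(7.9495) = 22.4135 / 1.5 = 14.9423


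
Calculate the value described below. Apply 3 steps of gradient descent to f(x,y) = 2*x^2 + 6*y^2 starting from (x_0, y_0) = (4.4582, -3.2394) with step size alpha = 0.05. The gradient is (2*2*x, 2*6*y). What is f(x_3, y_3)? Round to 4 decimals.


Gradient descent on f(x,y) = 2*x^2 + 6*y^2.
Starting point: (4.4582, -3.2394), alpha = 0.05
Step 1: grad_x = 2*2*4.4582 = 17.8328, grad_y = 2*6*-3.2394 = -38.8728
  x_1 = 4.4582 - 0.05*17.8328 = 3.5666
  y_1 = -3.2394 - 0.05*-38.8728 = -1.2958
Step 2: grad_x = 2*2*3.5666 = 14.2662, grad_y = 2*6*-1.2958 = -15.5491
  x_2 = 3.5666 - 0.05*14.2662 = 2.8532
  y_2 = -1.2958 - 0.05*-15.5491 = -0.5183
Step 3: grad_x = 2*2*2.8532 = 11.413, grad_y = 2*6*-0.5183 = -6.2196
  x_3 = 2.8532 - 0.05*11.413 = 2.2826
  y_3 = -0.5183 - 0.05*-6.2196 = -0.2073
f(2.2826, -0.2073) = 2*2.2826^2 + 6*(-0.2073)^2 = 10.6784


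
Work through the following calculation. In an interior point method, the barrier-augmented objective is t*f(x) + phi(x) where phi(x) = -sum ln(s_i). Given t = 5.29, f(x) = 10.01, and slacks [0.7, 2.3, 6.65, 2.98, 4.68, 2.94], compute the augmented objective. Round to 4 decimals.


Step 1: Compute log-barrier.
ln values: [-0.3567, 0.8329, 1.8946, 1.0919, 1.5433, 1.0784]
phi = -(-0.3567 + 0.8329 + 1.8946 + 1.0919 + 1.5433 + 1.0784) = -6.0845
Step 2: Compute augmented objective.
t*f(x) = 5.29*10.01 = 52.9529
Total = 52.9529 - 6.0845 = 46.8684


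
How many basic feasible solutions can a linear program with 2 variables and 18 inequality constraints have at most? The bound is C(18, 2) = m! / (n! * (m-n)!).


Each vertex corresponds to some choice of n active constraints out of m, so the number of vertices is at most C(m, n) = m! / (n!(m-n)!).
m = 18, n = 2
Numerator: 18 * 17
Denominator: 2! = 2
C(18, 2) = 153


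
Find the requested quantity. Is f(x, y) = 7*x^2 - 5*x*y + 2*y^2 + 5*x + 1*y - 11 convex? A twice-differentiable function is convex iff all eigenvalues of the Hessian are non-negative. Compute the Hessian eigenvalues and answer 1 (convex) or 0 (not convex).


The Hessian of f(x,y) = 7*x^2 - 5*x*y + 2*y^2 + 5*x + 1*y - 11 is:
H = [[14, -5], [-5, 4]]
Trace = 14 + 4 = 18
Determinant = 14*4 - (-5)^2 = 31
Discriminant = (18)^2 - 4*31 = 200.0
Eigenvalues: lambda_1 = 1.9289, lambda_2 = 16.0711
The function is convex.

1


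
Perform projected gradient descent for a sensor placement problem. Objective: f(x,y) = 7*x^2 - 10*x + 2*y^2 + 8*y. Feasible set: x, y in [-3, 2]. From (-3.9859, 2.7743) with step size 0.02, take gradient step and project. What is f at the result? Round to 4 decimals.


Step 1: Compute gradient at (-3.9859, 2.7743).
grad_x = 2*7*-3.9859 - 10 = -65.8026
grad_y = 2*2*2.7743 + 8 = 19.0972
Step 2: Gradient step.
x_raw = -3.9859 - 0.02*-65.8026 = -2.6698
y_raw = 2.7743 - 0.02*19.0972 = 2.3924
Step 3: Project onto [-3, 2].
x_proj = clip(-2.6698) = -2.6698
y_proj = clip(2.3924) = 2.0
Step 4: Evaluate f.
f(-2.6698, 2.0) = 100.5951


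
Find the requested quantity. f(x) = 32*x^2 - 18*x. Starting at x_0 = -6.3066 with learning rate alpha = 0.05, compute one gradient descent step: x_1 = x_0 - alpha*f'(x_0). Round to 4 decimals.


We compute the gradient at x_0 and apply the update.
f'(x) = 64*x - 18
f'(-6.3066) = 64*-6.3066 - 18 = -421.6224
x_1 = -6.3066 - 0.05*-421.6224 = 14.7745


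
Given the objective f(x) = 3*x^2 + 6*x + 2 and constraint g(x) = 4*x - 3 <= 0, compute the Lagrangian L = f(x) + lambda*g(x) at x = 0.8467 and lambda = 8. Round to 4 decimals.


Step 1: Evaluate f(x).
f(0.8467) = 3*0.8467^2 + 6*0.8467 + 2 = 9.2309
Step 2: Evaluate g(x).
g(0.8467) = 4*0.8467 - 3 = 0.3868
Step 3: Compute Lagrangian.
L = 9.2309 + 8*0.3868 = 12.3253


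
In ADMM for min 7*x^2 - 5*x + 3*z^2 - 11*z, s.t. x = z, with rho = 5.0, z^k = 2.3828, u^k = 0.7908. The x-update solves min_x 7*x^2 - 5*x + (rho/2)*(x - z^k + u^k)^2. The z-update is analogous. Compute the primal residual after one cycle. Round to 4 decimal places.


ADMM iteration with rho = 5.0, z^k = 2.3828, u^k = 0.7908
Step 1: x-update.
Minimize 7*x^2 - 5*x + (5.0/2)*(x - 2.3828 + 0.7908)^2
FOC: (2*7 + 5.0)*x = 5 + 5.0*(2.3828 - 0.7908)
x^{k+1} = 0.6821
Step 2: z-update.
Minimize 3*z^2 - 11*z + (5.0/2)*(0.6821 - z + 0.7908)^2
FOC: (2*3 + 5.0)*z = 11 + 5.0*(0.6821 + 0.7908)
z^{k+1} = 1.6695
Step 3: u-update.
u^{k+1} = 0.7908 + 0.6821 - 1.6695 = -0.1966
Step 4: Primal residual = |0.6821 - 1.6695| = 0.9874


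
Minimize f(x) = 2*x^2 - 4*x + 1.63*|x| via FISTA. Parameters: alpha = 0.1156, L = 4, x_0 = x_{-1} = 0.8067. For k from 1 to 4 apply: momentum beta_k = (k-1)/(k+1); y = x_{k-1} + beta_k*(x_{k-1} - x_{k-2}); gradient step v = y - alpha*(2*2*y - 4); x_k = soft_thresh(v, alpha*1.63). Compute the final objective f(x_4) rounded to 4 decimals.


FISTA on f(x) = 2*x^2 - 4*x + 1.63*|x|
L = 4, alpha = 0.1156
Iteration 1: beta = 0.0, y = 0.8067 + 0.0*(0.8067 - 0.8067) = 0.8067
  grad(y) = -0.7732, v = y - alpha*grad = 0.8961
  prox(v) = soft_thresh(0.8961, 0.1884) = 0.7077
Iteration 2: beta = 0.3333, y = 0.7077 + 0.3333*(0.7077 - 0.8067) = 0.6746
  grad(y) = -1.3014, v = y - alpha*grad = 0.8251
  prox(v) = soft_thresh(0.8251, 0.1884) = 0.6367
Iteration 3: beta = 0.5, y = 0.6367 + 0.5*(0.6367 - 0.7077) = 0.6012
  grad(y) = -1.5954, v = y - alpha*grad = 0.7856
  prox(v) = soft_thresh(0.7856, 0.1884) = 0.5972
Iteration 4: beta = 0.6, y = 0.5972 + 0.6*(0.5972 - 0.6367) = 0.5735
  grad(y) = -1.7062, v = y - alpha*grad = 0.7707
  prox(v) = soft_thresh(0.7707, 0.1884) = 0.5823
f(x_4) = 2*0.5823^2 - 4*0.5823 + 1.63*|0.5823| = -0.7019


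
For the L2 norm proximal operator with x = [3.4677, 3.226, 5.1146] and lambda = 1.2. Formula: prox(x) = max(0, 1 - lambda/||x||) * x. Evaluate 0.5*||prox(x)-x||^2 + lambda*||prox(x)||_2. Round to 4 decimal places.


Step 1: Compute ||x||.
||x|| = 6.9707
Step 2: Compute scaling factor.
scale = max(0, 1 - 1.2/6.9707) = 0.8279
Step 3: prox(x) = [2.8707, 2.6706, 4.2341]
||prox(x)|| = 5.7707
Step 4: Proximal objective.
0.5*||prox-x||^2 = 0.72
lambda*||prox|| = 6.9248
Total = 7.6449


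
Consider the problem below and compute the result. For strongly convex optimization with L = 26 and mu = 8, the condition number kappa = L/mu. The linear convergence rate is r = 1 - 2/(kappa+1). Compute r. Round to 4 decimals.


Step 1: Compute the condition number.
kappa = L/mu = 26/8 = 3.25
Step 2: Compute the convergence rate.
r = 1 - 2/(kappa + 1) = 1 - 2*mu/(L + mu) = (L - mu)/(L + mu) = 18/34 = 0.5294


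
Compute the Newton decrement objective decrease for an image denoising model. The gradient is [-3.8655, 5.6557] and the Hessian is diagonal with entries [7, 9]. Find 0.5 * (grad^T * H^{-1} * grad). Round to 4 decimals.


Step 1: H is diagonal, so H^(-1) * g = [-0.5522, 0.6284].
Step 2: g^T H^(-1) g = sum_i g_i^2 / H_ii
  = (-3.8655)^2/7 + (5.6557)^2/9
  = 2.1346 + 3.5541 = 5.6887
Step 3: Objective decrease = 0.5 * g^T H^(-1) g = 2.8443


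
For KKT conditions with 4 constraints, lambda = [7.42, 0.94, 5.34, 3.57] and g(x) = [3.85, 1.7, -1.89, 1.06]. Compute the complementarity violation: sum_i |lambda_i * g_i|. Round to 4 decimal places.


KKT complementary slackness check:
lambda_1 * g_1 = 7.42 * 3.85 = 28.567
lambda_2 * g_2 = 0.94 * 1.7 = 1.598
lambda_3 * g_3 = 5.34 * -1.89 = -10.0926
lambda_4 * g_4 = 3.57 * 1.06 = 3.7842
Total violation = 28.567 + 1.598 + 10.0926 + 3.7842 = 44.0418


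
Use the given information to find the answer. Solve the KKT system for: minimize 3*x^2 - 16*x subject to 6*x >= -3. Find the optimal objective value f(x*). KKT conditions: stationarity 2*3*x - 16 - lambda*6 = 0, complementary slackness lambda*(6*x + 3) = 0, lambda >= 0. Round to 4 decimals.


Step 1: Try lambda = 0 (constraint inactive).
Stationarity: 2*3*x - 16 = 0
x* = 16/(2*3) = 8/3 = 2.6667 (rounded; the exact value 8/3 is used below)
Check constraint: 6*2.6667 = 16.0002 >= -3 -- satisfied.
Step 2: Compute optimal value.
f(x*) = 3*(8/3)^2 - 16*(8/3) = -21.3333


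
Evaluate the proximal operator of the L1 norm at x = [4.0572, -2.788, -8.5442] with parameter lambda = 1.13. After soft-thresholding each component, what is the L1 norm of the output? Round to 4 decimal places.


Soft-thresholding with lambda = 1.13:
prox(4.0572) = sign(4.0572)*max(|4.0572| - 1.13, 0) = 2.9272
prox(-2.788) = sign(-2.788)*max(|-2.788| - 1.13, 0) = -1.658
prox(-8.5442) = sign(-8.5442)*max(|-8.5442| - 1.13, 0) = -7.4142
prox(x) = [2.9272, -1.658, -7.4142]
||prox(x)||_1 = 2.9272 + 1.658 + 7.4142 = 11.9994


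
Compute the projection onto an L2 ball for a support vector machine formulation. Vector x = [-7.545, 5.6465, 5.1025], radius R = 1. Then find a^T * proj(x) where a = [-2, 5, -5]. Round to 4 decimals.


Step 1: Compute ||x|| (intermediates to 6 decimals).
||x|| = sqrt((-7.545)^2 + 5.6465^2 + 5.1025^2) = 10.716599
Step 2: Project.
Since ||x|| > R, scale = R/||x|| = 1/10.716599 = 0.093313, proj(x) = scale * x
proj(x) = [-0.704047, 0.526892, 0.47613]
Step 3: Dot product.
a^T * proj(x) = -2*(-0.704047) + 5*0.526892 - 5*0.47613 = 1.6619


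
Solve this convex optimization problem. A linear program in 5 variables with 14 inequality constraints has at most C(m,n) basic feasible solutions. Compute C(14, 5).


Each vertex corresponds to some choice of n active constraints out of m, so the number of vertices is at most C(m, n) = m! / (n!(m-n)!).
m = 14, n = 5
Numerator: 14 * 13 * 12 * 11 * 10
Denominator: 5! = 120
C(14, 5) = 2002


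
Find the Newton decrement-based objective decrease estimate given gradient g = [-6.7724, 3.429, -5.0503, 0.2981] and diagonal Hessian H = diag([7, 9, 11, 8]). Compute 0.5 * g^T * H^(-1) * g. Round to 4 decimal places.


Step 1: H is diagonal, so H^(-1) * g = [-0.9675, 0.381, -0.4591, 0.0373].
Step 2: g^T H^(-1) g = sum_i g_i^2 / H_ii
  = (-6.7724)^2/7 + (3.429)^2/9 + (-5.0503)^2/11 + (0.2981)^2/8
  = 6.5522 + 1.3064 + 2.3187 + 0.0111 = 10.1884
Step 3: Objective decrease = 0.5 * g^T H^(-1) g = 5.0942


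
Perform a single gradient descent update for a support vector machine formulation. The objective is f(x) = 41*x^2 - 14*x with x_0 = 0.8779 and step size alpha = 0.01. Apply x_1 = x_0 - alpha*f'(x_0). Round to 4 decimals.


We compute the gradient at x_0 and apply the update.
f'(x) = 82*x - 14
f'(0.8779) = 82*0.8779 - 14 = 57.9878
x_1 = 0.8779 - 0.01*57.9878 = 0.298


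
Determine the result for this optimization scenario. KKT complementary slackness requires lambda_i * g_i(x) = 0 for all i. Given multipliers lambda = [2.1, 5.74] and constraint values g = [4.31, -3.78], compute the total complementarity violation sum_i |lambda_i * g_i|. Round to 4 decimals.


KKT complementary slackness check:
lambda_1 * g_1 = 2.1 * 4.31 = 9.051
lambda_2 * g_2 = 5.74 * -3.78 = -21.6972
Total violation = 9.051 + 21.6972 = 30.7482


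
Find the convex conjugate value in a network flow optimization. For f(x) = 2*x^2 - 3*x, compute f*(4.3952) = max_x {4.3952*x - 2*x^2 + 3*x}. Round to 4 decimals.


f*(y) = sup_x {y*x - a*x^2 - b*x} = sup_x {(y-b)*x - a*x^2}
FOC: (y - b) - 2a*x = 0 => x* = (y - b)/(2a)
x* = (4.3952 + 3)/(2*2) = 1.8488
f*(4.3952) = (y-b)^2/(4a) = (4.3952 + 3)^2/(4*2)
= 54.689/8 = 6.8361


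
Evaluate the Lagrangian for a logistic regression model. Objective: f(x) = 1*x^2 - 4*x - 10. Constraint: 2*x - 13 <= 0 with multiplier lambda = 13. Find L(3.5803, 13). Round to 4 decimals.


Step 1: Evaluate f(x).
f(3.5803) = 1*3.5803^2 - 4*3.5803 - 10 = -11.5027
Step 2: Evaluate g(x).
g(3.5803) = 2*3.5803 - 13 = -5.8394
Step 3: Compute Lagrangian.
L = -11.5027 + 13*-5.8394 = -87.4149


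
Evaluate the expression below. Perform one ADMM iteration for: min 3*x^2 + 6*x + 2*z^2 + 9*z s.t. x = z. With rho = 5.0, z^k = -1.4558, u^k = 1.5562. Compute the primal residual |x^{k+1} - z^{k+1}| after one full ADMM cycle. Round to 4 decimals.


ADMM iteration with rho = 5.0, z^k = -1.4558, u^k = 1.5562
Step 1: x-update.
Minimize 3*x^2 + 6*x + (5.0/2)*(x + 1.4558 + 1.5562)^2
FOC: (2*3 + 5.0)*x = -6 + 5.0*(-1.4558 - 1.5562)
x^{k+1} = -1.9145
Step 2: z-update.
Minimize 2*z^2 + 9*z + (5.0/2)*(-1.9145 - z + 1.5562)^2
FOC: (2*2 + 5.0)*z = -9 + 5.0*(-1.9145 + 1.5562)
z^{k+1} = -1.1991
Step 3: u-update.
u^{k+1} = 1.5562 - 1.9145 + 1.1991 = 0.8407
Step 4: Primal residual = |-1.9145 + 1.1991| = 0.7155


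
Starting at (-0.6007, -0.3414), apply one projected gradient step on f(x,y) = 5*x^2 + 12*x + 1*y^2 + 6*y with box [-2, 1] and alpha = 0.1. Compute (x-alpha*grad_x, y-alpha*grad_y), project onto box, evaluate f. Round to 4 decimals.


Step 1: Compute gradient at (-0.6007, -0.3414).
grad_x = 2*5*-0.6007 + 12 = 5.993
grad_y = 2*1*-0.3414 + 6 = 5.3172
Step 2: Gradient step.
x_raw = -0.6007 - 0.1*5.993 = -1.2
y_raw = -0.3414 - 0.1*5.3172 = -0.8731
Step 3: Project onto [-2, 1].
x_proj = clip(-1.2) = -1.2
y_proj = clip(-0.8731) = -0.8731
Step 4: Evaluate f.
f(-1.2, -0.8731) = -11.6764


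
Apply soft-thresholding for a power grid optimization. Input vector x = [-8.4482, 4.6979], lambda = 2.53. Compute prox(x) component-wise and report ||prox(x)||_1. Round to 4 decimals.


Soft-thresholding with lambda = 2.53:
prox(-8.4482) = sign(-8.4482)*max(|-8.4482| - 2.53, 0) = -5.9182
prox(4.6979) = sign(4.6979)*max(|4.6979| - 2.53, 0) = 2.1679
prox(x) = [-5.9182, 2.1679]
||prox(x)||_1 = 5.9182 + 2.1679 = 8.0861


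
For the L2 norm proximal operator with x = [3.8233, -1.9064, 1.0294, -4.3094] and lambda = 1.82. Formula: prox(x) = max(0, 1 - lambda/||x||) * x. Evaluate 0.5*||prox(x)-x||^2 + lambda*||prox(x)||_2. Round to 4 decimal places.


Step 1: Compute ||x||.
||x|| = 6.1549
Step 2: Compute scaling factor.
scale = max(0, 1 - 1.82/6.1549) = 0.7043
Step 3: prox(x) = [2.6927, -1.3427, 0.725, -3.0351]
||prox(x)|| = 4.3349
Step 4: Proximal objective.
0.5*||prox-x||^2 = 1.6562
lambda*||prox|| = 7.8895
Total = 9.5457


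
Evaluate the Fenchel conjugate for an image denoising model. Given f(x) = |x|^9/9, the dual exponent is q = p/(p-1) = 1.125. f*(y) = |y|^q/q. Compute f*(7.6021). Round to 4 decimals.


The conjugate exponent q satisfies 1/p + 1/q = 1.
p = 9, so q = 9/(9 - 1) = 1.125
|y|^q = 7.6021^1.125 = 9.796
f*(7.6021) = 9.796 / 1.125 = 8.7076


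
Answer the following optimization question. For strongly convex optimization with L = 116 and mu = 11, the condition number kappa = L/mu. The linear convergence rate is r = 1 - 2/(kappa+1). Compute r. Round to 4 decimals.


Step 1: Compute the condition number.
kappa = L/mu = 116/11 = 10.5455
Step 2: Compute the convergence rate.
r = 1 - 2/(kappa + 1) = 1 - 2*mu/(L + mu) = (L - mu)/(L + mu) = 105/127 = 0.8268


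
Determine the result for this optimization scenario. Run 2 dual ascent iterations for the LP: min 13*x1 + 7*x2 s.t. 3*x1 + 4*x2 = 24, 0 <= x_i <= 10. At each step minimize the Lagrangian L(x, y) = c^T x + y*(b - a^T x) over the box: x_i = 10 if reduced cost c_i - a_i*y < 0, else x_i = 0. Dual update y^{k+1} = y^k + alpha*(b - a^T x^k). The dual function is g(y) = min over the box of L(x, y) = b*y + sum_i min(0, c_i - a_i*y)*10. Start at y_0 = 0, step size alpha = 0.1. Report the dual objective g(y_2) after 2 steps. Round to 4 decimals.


Dual ascent for LP: min 13*x1 + 7*x2, 3*x1 + 4*x2 = 24, 0 <= x_i <= 10
Step 1: y^k = 0.0, reduced costs: (13.0, 7.0)
  x^k = (0.0, 0.0), subgradient = b - a^T x = 24.0
  y^{k+1} = 0.0 + 0.1*24.0 = 2.4
Step 2: y^k = 2.4, reduced costs: (5.8, -2.6)
  x^k = (0.0, 10.0), subgradient = b - a^T x = -16.0
  y^{k+1} = 2.4 + 0.1*-16.0 = 0.8
Dual objective at y_2 = 0.8: reduced costs (10.6, 3.8), box minimizer x = (0.0, 0.0)
g(y_2) = b*y + (c1 - a1*y)*x1 + (c2 - a2*y)*x2 = 24*0.8 + 10.6*0.0 + 3.8*0.0 = 19.2 + 0.0 + 0.0 = 19.2


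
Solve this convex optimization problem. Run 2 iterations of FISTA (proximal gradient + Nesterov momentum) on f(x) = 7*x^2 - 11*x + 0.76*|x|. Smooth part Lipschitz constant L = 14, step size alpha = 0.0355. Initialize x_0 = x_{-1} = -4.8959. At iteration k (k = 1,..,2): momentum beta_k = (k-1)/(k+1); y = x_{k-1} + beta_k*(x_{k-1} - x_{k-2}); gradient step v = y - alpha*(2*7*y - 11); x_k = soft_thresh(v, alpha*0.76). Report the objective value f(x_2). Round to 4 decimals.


FISTA on f(x) = 7*x^2 - 11*x + 0.76*|x|
L = 14, alpha = 0.0355
Iteration 1: beta = 0.0, y = -4.8959 + 0.0*(-4.8959 + 4.8959) = -4.8959
  grad(y) = -79.5426, v = y - alpha*grad = -2.0721
  prox(v) = soft_thresh(-2.0721, 0.027) = -2.0452
Iteration 2: beta = 0.3333, y = -2.0452 + 0.3333*(-2.0452 + 4.8959) = -1.0949
  grad(y) = -26.3287, v = y - alpha*grad = -0.1602
  prox(v) = soft_thresh(-0.1602, 0.027) = -0.1333
f(x_2) = 7*(-0.1333)^2 - 11*(-0.1333) + 0.76*|-0.1333| = 1.6914


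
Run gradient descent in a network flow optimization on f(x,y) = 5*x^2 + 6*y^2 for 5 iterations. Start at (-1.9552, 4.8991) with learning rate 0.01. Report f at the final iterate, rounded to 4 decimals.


Gradient descent on f(x,y) = 5*x^2 + 6*y^2.
Starting point: (-1.9552, 4.8991), alpha = 0.01
Step 1: grad_x = 2*5*-1.9552 = -19.552, grad_y = 2*6*4.8991 = 58.7892
  x_1 = -1.9552 - 0.01*-19.552 = -1.7597
  y_1 = 4.8991 - 0.01*58.7892 = 4.3112
Step 2: grad_x = 2*5*-1.7597 = -17.5968, grad_y = 2*6*4.3112 = 51.7345
  x_2 = -1.7597 - 0.01*-17.5968 = -1.5837
  y_2 = 4.3112 - 0.01*51.7345 = 3.7939
Step 3: grad_x = 2*5*-1.5837 = -15.8371, grad_y = 2*6*3.7939 = 45.5264
  x_3 = -1.5837 - 0.01*-15.8371 = -1.4253
  y_3 = 3.7939 - 0.01*45.5264 = 3.3386
Step 4: grad_x = 2*5*-1.4253 = -14.2534, grad_y = 2*6*3.3386 = 40.0632
  x_4 = -1.4253 - 0.01*-14.2534 = -1.2828
  y_4 = 3.3386 - 0.01*40.0632 = 2.938
Step 5: grad_x = 2*5*-1.2828 = -12.8281, grad_y = 2*6*2.938 = 35.2556
  x_5 = -1.2828 - 0.01*-12.8281 = -1.1545
  y_5 = 2.938 - 0.01*35.2556 = 2.5854
f(-1.1545, 2.5854) = 5*(-1.1545)^2 + 6*2.5854^2 = 46.7708


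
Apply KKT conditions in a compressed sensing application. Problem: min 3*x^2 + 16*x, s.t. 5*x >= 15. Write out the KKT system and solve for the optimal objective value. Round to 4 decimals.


Step 1: Try lambda = 0 (constraint inactive).
x_unc = -16/(2*3) = -2.6667
Check: 5*-2.6667 = -13.3335 < 15 -- violated!
Step 2: Constraint must be active: 5*x = 15
x* = 15/5 = 3.0
lambda = (2*3*3.0 + 16)/5 = 6.8
Step 3: Compute optimal value.
f(x*) = 3*3.0^2 + 16*3.0 = 75.0


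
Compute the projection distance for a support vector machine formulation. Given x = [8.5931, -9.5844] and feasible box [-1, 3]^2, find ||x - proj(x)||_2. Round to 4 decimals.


Project each component onto [-1, 3].
clip(8.5931) = 3.0, clip(-9.5844) = -1.0
Projection = [3.0, -1.0]
Squared diffs: [31.2828, 73.6919]
Distance = sqrt(104.9747) = 10.2457


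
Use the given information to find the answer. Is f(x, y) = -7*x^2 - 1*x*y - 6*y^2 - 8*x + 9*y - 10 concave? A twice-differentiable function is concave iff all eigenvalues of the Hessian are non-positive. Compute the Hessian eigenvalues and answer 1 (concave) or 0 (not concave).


The Hessian of f(x,y) = -7*x^2 - 1*x*y - 6*y^2 - 8*x + 9*y - 10 is:
H = [[-14, -1], [-1, -12]]
Trace = -14 - 12 = -26
Determinant = -14*-12 - (-1)^2 = 167
Discriminant = (-26)^2 - 4*167 = 8.0
Eigenvalues: lambda_1 = -14.4142, lambda_2 = -11.5858
The function is concave.

1


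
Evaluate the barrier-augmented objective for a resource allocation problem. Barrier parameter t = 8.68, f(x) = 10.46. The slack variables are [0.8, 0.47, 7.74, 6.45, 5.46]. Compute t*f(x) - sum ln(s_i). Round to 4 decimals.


Step 1: Compute log-barrier.
ln values: [-0.2231, -0.755, 2.0464, 1.8641, 1.6974]
phi = -(-0.2231 - 0.755 + 2.0464 + 1.8641 + 1.6974) = -4.6298
Step 2: Compute augmented objective.
t*f(x) = 8.68*10.46 = 90.7928
Total = 90.7928 - 4.6298 = 86.163


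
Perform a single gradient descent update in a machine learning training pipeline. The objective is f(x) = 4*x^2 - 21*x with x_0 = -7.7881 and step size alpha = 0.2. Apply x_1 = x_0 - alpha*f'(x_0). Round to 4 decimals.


We compute the gradient at x_0 and apply the update.
f'(x) = 8*x - 21
f'(-7.7881) = 8*-7.7881 - 21 = -83.3048
x_1 = -7.7881 - 0.2*-83.3048 = 8.8729


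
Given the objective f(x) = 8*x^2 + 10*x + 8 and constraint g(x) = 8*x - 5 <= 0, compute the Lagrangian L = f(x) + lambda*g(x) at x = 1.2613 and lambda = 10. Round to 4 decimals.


Step 1: Evaluate f(x).
f(1.2613) = 8*1.2613^2 + 10*1.2613 + 8 = 33.34
Step 2: Evaluate g(x).
g(1.2613) = 8*1.2613 - 5 = 5.0904
Step 3: Compute Lagrangian.
L = 33.34 + 10*5.0904 = 84.244
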